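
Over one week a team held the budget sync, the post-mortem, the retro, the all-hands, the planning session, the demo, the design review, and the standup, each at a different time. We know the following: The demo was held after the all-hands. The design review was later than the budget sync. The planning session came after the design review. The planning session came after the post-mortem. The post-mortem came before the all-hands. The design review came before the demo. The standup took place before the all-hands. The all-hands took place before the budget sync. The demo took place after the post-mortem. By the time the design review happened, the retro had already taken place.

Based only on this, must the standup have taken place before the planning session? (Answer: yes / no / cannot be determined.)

Chain the constraints: the standup → the all-hands → the budget sync → the design review → the planning session. Each link is directly stated, so the standup comes before the planning session.

yes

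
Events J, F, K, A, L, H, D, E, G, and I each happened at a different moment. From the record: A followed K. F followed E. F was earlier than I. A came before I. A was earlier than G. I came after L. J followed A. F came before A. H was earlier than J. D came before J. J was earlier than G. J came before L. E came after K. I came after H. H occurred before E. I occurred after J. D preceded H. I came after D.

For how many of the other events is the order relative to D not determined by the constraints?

Forced after D: A, E, F, G, H, I, J, and L.
That leaves K with no forced order relative to D — 1.

1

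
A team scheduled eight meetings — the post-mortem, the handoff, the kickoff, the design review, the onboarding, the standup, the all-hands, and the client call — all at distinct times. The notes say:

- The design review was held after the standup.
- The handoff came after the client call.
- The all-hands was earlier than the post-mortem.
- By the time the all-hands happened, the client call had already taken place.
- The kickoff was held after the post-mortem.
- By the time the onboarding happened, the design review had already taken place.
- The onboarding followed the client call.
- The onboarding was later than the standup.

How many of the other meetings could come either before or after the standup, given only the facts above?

5

Forced after the standup: the design review and the onboarding.
That leaves the all-hands, the client call, the handoff, the kickoff, and the post-mortem with no forced order relative to the standup — 5.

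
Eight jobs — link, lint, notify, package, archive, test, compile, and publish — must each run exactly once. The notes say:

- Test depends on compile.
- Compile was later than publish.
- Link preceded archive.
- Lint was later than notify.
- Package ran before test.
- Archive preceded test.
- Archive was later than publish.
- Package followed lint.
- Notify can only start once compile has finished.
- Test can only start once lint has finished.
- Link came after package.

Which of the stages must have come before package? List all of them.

compile, lint, notify, publish

Directly stated before package: lint.
Compile reaches package via compile → notify → lint → package.
Notify reaches package via notify → lint → package.
Publish reaches package via publish → compile → notify → lint → package.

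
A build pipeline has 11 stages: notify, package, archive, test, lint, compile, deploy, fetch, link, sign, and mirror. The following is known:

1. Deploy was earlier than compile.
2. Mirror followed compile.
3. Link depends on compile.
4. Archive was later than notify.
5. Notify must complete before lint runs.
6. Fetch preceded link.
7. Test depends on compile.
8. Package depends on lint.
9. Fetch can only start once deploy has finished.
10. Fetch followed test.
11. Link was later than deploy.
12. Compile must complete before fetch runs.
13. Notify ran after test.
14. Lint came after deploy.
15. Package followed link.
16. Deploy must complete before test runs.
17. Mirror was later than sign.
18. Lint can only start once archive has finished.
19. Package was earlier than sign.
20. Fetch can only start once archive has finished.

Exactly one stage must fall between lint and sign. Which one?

package

Tracing the constraints gives lint → package → sign, so package sits after lint and before sign.
No other stage is forced both after lint and before sign.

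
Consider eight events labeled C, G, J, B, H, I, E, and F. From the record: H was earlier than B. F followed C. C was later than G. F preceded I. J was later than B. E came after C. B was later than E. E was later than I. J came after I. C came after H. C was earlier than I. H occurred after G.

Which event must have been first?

G has a chain of constraints placing it before every other event, so G must be first.

G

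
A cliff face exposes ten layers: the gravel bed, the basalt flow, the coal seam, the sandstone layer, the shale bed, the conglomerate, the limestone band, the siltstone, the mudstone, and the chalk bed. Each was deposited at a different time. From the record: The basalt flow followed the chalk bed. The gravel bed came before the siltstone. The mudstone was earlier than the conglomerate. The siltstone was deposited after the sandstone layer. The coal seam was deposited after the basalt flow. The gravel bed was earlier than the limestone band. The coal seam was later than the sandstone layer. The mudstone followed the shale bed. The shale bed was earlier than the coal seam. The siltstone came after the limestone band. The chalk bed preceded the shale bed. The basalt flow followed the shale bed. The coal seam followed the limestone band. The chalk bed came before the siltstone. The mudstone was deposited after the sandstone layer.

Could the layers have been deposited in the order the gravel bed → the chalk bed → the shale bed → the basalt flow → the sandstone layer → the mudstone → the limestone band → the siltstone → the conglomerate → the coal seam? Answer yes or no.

Check each stated constraint against the proposed order — e.g. the gravel bed is ahead of the siltstone; the shale bed is ahead of the coal seam. Every pair is in the required order; nothing is violated.

yes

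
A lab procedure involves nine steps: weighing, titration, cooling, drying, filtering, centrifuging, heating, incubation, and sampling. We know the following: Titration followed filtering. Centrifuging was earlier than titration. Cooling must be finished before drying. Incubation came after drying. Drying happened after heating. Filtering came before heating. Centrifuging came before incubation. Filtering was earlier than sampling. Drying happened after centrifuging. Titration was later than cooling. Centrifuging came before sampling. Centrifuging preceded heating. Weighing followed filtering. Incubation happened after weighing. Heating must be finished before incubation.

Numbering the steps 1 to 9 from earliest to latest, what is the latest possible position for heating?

Heating must come before drying and incubation — 2 steps forced after it.
Everything else can be placed before heating in some valid order, so heating can sit as late as position 9 − 2 = 7.

7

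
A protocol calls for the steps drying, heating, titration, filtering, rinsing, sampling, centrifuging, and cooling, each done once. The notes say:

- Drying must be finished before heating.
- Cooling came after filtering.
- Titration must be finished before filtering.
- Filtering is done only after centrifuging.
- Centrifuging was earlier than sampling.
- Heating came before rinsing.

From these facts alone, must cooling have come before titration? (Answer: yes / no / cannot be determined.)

no

Tracing the constraints gives titration → filtering → cooling, so titration must come before cooling.
That means cooling cannot be before titration.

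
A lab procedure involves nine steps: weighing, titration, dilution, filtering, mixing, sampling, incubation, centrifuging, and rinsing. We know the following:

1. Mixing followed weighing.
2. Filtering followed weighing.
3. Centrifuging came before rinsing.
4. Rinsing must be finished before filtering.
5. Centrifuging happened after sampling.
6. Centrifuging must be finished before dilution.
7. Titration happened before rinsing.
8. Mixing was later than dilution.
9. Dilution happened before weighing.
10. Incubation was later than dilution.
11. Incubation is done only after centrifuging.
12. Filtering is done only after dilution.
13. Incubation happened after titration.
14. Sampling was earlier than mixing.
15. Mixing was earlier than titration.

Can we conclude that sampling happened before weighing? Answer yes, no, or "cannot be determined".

yes

Chain the constraints: sampling → centrifuging → dilution → weighing. Each link is directly stated, so sampling comes before weighing.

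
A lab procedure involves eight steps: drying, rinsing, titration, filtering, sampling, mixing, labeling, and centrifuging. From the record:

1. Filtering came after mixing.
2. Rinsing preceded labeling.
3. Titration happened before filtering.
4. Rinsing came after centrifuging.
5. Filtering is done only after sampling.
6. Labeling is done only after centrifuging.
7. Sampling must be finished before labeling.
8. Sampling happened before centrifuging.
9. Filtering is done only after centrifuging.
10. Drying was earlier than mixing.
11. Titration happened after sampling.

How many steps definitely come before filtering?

5

Directly stated before filtering: centrifuging, mixing, sampling, and titration.
Drying reaches filtering via drying → mixing → filtering.
That's centrifuging, drying, mixing, sampling, and titration — 5 in all.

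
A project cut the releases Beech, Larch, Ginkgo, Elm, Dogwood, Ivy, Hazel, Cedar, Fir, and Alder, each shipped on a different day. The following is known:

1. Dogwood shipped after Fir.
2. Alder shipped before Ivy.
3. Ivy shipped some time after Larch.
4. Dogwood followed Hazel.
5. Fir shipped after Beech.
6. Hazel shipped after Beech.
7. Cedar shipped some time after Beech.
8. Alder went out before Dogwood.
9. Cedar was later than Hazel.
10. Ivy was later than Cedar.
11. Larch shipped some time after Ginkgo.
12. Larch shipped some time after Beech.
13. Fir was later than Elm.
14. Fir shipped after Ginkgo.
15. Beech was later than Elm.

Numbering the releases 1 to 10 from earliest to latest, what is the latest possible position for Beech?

Beech must come before Cedar, Dogwood, Fir, Hazel, Ivy, and Larch — 6 releases forced after it.
Everything else can be placed before Beech in some valid order, so Beech can sit as late as position 10 − 6 = 4.

4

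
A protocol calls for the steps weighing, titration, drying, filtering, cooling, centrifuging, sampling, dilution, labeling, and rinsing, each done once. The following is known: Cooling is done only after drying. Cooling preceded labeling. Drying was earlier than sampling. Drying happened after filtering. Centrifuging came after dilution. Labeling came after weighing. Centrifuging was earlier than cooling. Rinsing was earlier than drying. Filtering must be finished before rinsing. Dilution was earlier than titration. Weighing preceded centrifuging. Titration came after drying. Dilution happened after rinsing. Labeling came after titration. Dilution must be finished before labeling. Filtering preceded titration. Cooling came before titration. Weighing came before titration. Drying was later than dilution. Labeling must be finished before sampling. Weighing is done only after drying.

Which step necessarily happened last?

Every other step has a chain of constraints placing it before sampling, so sampling is last.

sampling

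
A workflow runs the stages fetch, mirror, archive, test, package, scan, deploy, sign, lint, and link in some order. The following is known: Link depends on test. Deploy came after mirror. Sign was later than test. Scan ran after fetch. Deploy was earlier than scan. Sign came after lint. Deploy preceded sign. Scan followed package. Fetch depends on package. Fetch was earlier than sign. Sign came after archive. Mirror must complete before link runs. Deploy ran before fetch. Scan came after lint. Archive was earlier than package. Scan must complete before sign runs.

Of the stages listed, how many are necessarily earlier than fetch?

Directly stated before fetch: deploy and package.
Archive reaches fetch via archive → package → fetch.
Mirror reaches fetch via mirror → deploy → fetch.
No chain forces test (or any of the others) ahead of fetch.
That's archive, deploy, mirror, and package — 4 in all.

4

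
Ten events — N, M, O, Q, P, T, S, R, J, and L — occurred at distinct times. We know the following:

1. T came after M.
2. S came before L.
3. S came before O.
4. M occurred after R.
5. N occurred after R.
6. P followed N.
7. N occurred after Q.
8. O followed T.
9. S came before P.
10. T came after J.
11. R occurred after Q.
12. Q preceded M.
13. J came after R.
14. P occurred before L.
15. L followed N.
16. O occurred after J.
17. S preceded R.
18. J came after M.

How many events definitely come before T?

5

Directly stated before T: J and M.
Q reaches T via Q → M → T.
R reaches T via R → M → T.
S reaches T via S → R → M → T.
No chain forces O (or any of the others) ahead of T.
That's J, M, Q, R, and S — 5 in all.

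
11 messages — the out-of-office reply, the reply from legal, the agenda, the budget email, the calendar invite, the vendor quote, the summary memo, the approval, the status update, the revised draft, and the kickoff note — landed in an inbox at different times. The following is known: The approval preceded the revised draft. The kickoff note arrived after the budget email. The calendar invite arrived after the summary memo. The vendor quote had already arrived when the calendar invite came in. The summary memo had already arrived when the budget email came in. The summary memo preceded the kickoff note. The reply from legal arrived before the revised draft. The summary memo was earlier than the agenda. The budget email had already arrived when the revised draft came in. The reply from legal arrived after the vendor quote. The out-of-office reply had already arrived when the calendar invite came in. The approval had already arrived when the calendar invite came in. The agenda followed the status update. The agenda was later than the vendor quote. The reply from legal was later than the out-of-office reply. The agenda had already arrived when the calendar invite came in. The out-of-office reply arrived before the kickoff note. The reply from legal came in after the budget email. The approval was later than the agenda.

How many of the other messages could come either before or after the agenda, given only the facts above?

Forced before the agenda: the status update, the summary memo, and the vendor quote; forced after the agenda: the approval, the calendar invite, and the revised draft.
That leaves the budget email, the kickoff note, the out-of-office reply, and the reply from legal with no forced order relative to the agenda — 4.

4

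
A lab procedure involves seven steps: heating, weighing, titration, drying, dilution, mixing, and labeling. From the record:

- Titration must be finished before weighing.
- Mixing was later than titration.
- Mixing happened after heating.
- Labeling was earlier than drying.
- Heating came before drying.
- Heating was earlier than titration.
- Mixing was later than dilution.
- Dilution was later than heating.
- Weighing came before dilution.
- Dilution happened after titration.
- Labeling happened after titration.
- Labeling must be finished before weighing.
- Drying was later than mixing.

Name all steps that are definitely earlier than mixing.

Directly stated before mixing: dilution, heating, and titration.
Labeling reaches mixing via labeling → weighing → dilution → mixing.
Weighing reaches mixing via weighing → dilution → mixing.

dilution, heating, labeling, titration, weighing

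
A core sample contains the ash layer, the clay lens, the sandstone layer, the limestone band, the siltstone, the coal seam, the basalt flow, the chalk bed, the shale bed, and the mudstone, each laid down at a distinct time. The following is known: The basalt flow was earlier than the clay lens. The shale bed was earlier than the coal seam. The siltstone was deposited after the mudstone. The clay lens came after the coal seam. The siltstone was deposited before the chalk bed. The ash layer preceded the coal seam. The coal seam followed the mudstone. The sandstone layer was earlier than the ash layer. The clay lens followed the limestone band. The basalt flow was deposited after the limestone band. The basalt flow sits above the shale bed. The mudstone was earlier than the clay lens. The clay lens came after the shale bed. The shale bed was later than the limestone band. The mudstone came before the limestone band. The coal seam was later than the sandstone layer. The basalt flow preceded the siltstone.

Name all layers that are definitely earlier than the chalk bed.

Directly stated before the chalk bed: the siltstone.
The basalt flow reaches the chalk bed via the basalt flow → the siltstone → the chalk bed.
The limestone band reaches the chalk bed via the limestone band → the basalt flow → the siltstone → the chalk bed.
The mudstone reaches the chalk bed via the mudstone → the siltstone → the chalk bed.
Likewise the shale bed reaches the chalk bed by chaining the stated constraints.
No chain forces the sandstone layer (or any of the others) ahead of the chalk bed.

the basalt flow, the limestone band, the mudstone, the shale bed, the siltstone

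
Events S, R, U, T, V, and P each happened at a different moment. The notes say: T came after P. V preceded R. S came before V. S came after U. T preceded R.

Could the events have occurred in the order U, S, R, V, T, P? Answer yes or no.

no

The constraints require P before T, but in the proposed sequence T appears ahead of P. That one violation is enough.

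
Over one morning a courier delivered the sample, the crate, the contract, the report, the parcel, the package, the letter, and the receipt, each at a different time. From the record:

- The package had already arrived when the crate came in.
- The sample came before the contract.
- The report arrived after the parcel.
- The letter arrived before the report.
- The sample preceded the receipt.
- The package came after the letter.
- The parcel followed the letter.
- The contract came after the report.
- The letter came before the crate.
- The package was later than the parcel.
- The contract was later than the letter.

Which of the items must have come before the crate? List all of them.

the letter, the package, the parcel

Directly stated before the crate: the letter and the package.
The parcel reaches the crate via the parcel → the package → the crate.
No chain forces the contract (or any of the others) ahead of the crate.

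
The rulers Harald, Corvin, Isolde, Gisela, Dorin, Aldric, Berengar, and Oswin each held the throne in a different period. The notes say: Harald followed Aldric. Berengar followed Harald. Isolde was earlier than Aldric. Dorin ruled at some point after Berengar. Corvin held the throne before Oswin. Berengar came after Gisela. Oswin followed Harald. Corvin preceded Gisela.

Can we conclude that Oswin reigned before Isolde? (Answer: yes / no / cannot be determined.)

no

Tracing the constraints gives Isolde → Aldric → Harald → Oswin, so Isolde must come before Oswin.
That means Oswin cannot be before Isolde.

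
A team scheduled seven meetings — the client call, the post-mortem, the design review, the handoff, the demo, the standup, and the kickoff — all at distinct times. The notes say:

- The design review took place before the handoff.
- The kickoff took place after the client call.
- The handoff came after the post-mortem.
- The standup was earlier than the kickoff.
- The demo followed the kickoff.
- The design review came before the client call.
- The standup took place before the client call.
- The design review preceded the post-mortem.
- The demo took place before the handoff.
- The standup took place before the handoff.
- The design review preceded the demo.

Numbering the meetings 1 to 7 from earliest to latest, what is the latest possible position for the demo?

The demo must come before the handoff — 1 meeting forced after it.
Everything else can be placed before the demo in some valid order, so the demo can sit as late as position 7 − 1 = 6.

6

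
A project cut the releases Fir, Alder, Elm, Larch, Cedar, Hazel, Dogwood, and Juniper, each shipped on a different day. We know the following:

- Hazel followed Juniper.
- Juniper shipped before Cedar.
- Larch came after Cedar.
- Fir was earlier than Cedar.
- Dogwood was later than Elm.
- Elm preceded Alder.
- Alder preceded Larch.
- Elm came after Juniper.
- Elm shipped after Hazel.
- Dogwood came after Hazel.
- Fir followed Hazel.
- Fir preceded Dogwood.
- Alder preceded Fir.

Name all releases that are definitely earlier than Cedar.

Directly stated before Cedar: Fir and Juniper.
Alder reaches Cedar via Alder → Fir → Cedar.
Elm reaches Cedar via Elm → Alder → Fir → Cedar.
Hazel reaches Cedar via Hazel → Fir → Cedar.

Alder, Elm, Fir, Hazel, Juniper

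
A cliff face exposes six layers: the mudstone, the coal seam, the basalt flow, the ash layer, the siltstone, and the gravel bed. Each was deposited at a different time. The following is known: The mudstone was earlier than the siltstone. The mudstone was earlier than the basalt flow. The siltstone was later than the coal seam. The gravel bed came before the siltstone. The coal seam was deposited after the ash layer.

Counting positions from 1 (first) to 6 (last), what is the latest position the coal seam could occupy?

5

The coal seam must come before the siltstone — 1 layer forced after it.
Everything else can be placed before the coal seam in some valid order, so the coal seam can sit as late as position 6 − 1 = 5.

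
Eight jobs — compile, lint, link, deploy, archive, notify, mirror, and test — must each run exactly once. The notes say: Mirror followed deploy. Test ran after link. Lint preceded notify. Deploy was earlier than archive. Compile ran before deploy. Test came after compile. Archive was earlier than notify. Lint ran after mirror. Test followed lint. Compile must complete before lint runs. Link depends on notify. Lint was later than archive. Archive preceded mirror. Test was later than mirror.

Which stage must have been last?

test

Every other stage has a chain of constraints placing it before test, so test is last.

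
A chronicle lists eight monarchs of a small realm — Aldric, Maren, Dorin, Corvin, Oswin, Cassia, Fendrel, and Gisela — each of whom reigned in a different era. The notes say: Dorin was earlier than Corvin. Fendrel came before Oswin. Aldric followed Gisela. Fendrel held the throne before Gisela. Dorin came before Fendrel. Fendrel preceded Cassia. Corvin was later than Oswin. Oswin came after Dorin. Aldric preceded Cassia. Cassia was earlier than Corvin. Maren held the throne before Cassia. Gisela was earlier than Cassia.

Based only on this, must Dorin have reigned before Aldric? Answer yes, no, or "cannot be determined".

Chain the constraints: Dorin → Fendrel → Gisela → Aldric. Each link is directly stated, so Dorin comes before Aldric.

yes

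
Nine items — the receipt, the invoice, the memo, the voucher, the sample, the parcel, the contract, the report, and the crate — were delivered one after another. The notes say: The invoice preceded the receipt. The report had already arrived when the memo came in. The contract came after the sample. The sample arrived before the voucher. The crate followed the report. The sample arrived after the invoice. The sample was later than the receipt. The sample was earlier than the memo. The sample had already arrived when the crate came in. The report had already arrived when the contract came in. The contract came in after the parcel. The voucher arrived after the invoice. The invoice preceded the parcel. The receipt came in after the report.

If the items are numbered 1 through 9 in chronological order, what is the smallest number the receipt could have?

The invoice and the report must both come before the receipt — 2 forced predecessors.
Nothing else is forced ahead of the receipt, so its earliest slot is position 2 + 1 = 3.

3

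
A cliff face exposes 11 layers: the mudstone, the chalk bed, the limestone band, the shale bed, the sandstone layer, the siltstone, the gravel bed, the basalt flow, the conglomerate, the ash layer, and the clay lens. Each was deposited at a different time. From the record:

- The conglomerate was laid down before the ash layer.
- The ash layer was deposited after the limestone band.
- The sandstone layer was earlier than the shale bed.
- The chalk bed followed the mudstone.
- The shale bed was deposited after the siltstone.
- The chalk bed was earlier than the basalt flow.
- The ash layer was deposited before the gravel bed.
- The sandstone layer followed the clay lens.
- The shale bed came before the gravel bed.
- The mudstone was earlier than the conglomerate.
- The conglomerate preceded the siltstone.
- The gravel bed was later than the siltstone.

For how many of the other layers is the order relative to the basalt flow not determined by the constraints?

8

Forced before the basalt flow: the chalk bed and the mudstone.
That leaves the ash layer, the clay lens, the conglomerate, the gravel bed, the limestone band, the sandstone layer, the shale bed, and the siltstone with no forced order relative to the basalt flow — 8.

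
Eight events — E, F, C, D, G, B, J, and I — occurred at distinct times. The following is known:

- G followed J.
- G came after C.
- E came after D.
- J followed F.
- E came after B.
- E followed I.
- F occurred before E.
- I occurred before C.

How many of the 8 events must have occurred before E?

Directly stated before E: B, D, F, and I.
That's B, D, F, and I — 4 in all.

4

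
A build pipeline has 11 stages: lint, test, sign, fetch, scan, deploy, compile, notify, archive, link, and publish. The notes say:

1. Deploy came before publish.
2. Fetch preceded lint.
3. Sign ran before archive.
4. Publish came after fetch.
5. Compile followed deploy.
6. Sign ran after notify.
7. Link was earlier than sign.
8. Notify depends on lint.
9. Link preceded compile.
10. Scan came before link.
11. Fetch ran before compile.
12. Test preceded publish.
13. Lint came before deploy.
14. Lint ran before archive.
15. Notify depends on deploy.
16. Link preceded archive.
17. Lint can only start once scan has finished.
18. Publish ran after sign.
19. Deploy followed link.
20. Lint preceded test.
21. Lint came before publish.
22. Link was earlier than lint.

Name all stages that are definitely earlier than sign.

Directly stated before sign: link and notify.
Deploy reaches sign via deploy → notify → sign.
Fetch reaches sign via fetch → lint → notify → sign.
Lint reaches sign via lint → notify → sign.
Likewise scan reaches sign by chaining the stated constraints.
No chain forces compile (or any of the others) ahead of sign.

deploy, fetch, link, lint, notify, scan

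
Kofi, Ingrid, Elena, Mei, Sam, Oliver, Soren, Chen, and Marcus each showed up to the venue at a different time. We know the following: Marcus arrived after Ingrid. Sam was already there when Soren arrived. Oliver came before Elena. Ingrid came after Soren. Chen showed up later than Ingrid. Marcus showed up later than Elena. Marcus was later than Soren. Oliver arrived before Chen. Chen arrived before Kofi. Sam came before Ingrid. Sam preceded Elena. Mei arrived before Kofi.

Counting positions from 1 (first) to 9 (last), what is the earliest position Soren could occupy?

2

Sam must come before Soren — 1 forced predecessor.
Nothing else is forced ahead of Soren, so their earliest slot is position 1 + 1 = 2.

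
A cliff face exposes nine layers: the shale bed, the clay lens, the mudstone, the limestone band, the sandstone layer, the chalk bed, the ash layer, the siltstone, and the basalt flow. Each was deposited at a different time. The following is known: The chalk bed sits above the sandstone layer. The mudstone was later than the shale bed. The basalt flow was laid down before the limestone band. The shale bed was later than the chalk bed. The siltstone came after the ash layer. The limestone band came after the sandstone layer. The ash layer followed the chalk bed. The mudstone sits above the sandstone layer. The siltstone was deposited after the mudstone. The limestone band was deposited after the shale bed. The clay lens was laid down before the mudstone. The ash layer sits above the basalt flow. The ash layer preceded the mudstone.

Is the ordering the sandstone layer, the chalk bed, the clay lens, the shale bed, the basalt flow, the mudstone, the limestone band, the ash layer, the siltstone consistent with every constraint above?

no

The constraints require the ash layer before the mudstone, but in the proposed sequence the mudstone appears ahead of the ash layer. That one violation is enough.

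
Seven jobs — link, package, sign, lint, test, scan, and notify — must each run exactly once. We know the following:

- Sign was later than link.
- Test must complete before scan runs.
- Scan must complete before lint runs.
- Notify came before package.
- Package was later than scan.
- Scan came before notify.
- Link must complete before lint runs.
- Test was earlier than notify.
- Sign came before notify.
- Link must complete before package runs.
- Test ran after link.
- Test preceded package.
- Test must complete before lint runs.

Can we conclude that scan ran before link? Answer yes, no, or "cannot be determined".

Tracing the constraints gives link → test → scan, so link must come before scan.
That means scan cannot be before link.

no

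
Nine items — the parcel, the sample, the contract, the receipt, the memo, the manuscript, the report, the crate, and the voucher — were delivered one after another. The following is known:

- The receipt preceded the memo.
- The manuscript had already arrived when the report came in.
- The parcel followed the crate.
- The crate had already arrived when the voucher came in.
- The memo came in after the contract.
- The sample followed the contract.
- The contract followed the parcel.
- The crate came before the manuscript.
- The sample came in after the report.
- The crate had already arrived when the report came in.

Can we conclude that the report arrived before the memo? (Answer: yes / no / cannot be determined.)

No chain of stated constraints runs from the report to the memo, and none runs from the memo to the report either.
So the relative order of the report and the memo is not fixed by the given facts.

cannot be determined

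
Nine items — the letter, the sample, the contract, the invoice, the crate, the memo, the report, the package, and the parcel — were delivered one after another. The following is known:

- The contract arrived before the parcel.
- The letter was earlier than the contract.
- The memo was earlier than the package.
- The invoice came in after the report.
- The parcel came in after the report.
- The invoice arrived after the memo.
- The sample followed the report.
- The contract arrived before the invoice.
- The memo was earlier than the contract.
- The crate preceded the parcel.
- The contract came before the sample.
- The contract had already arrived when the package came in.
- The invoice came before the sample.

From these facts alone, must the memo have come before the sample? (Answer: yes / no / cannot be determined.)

yes

Chain the constraints: the memo → the invoice → the sample. Each link is directly stated, so the memo comes before the sample.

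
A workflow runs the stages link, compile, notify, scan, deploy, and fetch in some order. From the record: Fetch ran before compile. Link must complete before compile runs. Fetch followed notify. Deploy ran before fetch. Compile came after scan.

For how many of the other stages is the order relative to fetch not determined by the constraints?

2

Forced before fetch: deploy and notify; forced after fetch: compile.
That leaves link and scan with no forced order relative to fetch — 2.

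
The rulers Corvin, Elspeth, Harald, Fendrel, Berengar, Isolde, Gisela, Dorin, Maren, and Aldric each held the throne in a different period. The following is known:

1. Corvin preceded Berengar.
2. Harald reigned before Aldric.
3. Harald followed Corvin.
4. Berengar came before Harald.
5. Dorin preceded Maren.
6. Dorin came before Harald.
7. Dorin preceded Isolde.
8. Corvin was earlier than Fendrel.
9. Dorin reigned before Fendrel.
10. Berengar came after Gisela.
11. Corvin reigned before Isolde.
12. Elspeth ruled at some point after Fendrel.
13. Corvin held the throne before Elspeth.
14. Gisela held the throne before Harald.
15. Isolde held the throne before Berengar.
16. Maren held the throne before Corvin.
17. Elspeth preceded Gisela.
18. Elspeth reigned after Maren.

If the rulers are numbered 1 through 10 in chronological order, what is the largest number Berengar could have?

Berengar must come before Aldric and Harald — 2 rulers forced after them.
Everything else can be placed before Berengar in some valid order, so Berengar can sit as late as position 10 − 2 = 8.

8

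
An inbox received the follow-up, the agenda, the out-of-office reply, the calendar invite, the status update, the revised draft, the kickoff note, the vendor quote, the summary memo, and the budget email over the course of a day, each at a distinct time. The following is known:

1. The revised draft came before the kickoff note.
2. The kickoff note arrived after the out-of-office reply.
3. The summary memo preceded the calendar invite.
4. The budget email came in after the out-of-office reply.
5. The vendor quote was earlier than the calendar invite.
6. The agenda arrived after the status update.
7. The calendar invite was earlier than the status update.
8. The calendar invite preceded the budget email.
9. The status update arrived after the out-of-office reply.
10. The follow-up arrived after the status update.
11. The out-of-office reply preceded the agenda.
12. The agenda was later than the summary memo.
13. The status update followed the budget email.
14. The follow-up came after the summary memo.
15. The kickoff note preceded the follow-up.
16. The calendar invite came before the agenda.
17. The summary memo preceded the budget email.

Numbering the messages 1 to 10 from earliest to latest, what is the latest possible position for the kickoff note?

9

The kickoff note must come before the follow-up — 1 message forced after it.
Everything else can be placed before the kickoff note in some valid order, so the kickoff note can sit as late as position 10 − 1 = 9.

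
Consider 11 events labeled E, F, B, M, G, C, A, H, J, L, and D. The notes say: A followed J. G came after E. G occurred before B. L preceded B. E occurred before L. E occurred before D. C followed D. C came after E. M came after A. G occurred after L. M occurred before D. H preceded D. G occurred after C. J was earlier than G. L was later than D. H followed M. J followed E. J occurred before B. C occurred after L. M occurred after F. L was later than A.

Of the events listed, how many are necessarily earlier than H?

Directly stated before H: M.
A reaches H via A → M → H.
E reaches H via E → J → A → M → H.
F reaches H via F → M → H.
Likewise J reaches H by chaining the stated constraints.
No chain forces L (or any of the others) ahead of H.
That's A, E, F, J, and M — 5 in all.

5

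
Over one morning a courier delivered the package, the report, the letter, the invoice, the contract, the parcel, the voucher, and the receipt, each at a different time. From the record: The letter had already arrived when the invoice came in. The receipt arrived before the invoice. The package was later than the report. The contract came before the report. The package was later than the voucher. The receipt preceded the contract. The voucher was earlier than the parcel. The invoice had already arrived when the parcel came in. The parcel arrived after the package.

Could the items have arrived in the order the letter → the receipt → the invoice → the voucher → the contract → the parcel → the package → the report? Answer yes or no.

no

The constraints require the report before the package, but in the proposed sequence the package appears ahead of the report. That one violation is enough.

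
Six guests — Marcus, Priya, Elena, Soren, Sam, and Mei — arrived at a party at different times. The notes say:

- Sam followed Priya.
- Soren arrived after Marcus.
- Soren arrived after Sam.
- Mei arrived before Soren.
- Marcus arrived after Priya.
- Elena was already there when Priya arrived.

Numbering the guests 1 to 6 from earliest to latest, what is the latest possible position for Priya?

3

Priya must come before Marcus, Sam, and Soren — 3 guests forced after them.
Everything else can be placed before Priya in some valid order, so Priya can sit as late as position 6 − 3 = 3.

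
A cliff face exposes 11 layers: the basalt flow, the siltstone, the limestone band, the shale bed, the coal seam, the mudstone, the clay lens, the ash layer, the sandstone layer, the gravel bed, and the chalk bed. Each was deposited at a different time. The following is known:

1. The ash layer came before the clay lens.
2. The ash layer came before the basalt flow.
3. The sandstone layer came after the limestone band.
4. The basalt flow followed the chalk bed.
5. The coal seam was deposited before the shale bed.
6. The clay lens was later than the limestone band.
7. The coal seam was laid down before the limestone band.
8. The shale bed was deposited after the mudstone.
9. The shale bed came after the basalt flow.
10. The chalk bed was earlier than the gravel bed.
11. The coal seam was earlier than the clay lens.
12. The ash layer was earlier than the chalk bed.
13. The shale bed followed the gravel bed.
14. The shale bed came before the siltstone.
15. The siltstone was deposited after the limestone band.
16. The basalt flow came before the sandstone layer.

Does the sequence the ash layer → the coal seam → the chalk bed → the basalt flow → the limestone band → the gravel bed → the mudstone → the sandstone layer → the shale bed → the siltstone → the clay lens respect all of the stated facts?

Check each stated constraint against the proposed order — e.g. the coal seam is ahead of the clay lens; the ash layer is ahead of the clay lens. Every pair is in the required order; nothing is violated.

yes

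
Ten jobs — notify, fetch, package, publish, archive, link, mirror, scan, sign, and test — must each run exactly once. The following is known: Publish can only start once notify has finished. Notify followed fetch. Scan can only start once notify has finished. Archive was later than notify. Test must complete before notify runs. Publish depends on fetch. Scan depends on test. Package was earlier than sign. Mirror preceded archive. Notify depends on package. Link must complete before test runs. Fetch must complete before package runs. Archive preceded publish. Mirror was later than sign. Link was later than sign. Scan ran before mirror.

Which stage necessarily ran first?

fetch

Fetch has a chain of constraints placing it before every other stage, so fetch must be first.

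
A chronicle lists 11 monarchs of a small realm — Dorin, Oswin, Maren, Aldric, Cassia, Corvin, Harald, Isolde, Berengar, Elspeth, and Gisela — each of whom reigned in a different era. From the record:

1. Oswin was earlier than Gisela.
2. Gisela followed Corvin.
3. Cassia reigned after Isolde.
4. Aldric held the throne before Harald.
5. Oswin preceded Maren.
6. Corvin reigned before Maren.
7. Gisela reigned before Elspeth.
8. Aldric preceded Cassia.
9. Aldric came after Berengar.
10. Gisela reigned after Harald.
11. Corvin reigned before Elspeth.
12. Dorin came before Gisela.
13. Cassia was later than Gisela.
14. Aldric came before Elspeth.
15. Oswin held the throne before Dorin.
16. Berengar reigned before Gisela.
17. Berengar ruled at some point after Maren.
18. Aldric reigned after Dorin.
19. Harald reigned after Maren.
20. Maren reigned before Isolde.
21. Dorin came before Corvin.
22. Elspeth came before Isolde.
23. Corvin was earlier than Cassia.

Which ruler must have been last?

Cassia

Every other ruler has a chain of constraints placing them before Cassia, so Cassia is last.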